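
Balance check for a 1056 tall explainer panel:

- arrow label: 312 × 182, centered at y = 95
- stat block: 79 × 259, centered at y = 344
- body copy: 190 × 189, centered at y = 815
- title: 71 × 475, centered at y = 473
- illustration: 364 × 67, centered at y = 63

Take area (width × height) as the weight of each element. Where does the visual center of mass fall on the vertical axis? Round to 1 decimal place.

y ≈ 345.6

Areas: arrow label 312·182 = 56784, stat block 79·259 = 20461, body copy 190·189 = 35910, title 71·475 = 33725, illustration 364·67 = 24388. Total weight = 171268.
Σw·y = 56784·95 + 20461·344 + 35910·815 + 33725·473 + 24388·63 = 59188083, so ȳ = 59188083/171268 ≈ 345.59.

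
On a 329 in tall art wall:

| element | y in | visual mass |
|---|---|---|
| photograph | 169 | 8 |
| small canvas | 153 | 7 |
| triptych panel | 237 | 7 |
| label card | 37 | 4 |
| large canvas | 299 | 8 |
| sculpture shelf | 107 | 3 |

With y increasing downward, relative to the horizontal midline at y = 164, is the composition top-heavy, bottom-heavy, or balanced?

Weights sum to 8 + 7 + 7 + 4 + 8 + 3 = 37.
y: moment 6943 / weight 37 ≈ 187.65
187.6 vs midline 164 → bottom-heavy.

bottom-heavy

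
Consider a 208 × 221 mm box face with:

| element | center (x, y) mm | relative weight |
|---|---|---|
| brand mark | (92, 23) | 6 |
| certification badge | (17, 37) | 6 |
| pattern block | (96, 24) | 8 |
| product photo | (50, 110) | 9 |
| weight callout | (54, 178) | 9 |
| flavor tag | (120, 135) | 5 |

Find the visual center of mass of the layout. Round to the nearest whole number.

(69, 89)

Total weight = 6 + 6 + 8 + 9 + 9 + 5 = 43.
Σw·x = 2958; x̄ = 2958/43 ≈ 68.79.
y: moment 3819 / weight 43 ≈ 88.81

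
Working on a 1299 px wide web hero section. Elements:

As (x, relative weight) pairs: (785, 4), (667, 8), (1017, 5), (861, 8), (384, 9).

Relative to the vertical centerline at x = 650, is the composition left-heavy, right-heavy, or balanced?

Σw = 4 + 8 + 5 + 8 + 9 = 34.
Σw·x = 4·785 + 8·667 + 5·1017 + 8·861 + 9·384 = 23905, so x̄ = 23905/34 ≈ 703.09.
703.1 lies right of the midline 650, so the layout is right-heavy.

right-heavy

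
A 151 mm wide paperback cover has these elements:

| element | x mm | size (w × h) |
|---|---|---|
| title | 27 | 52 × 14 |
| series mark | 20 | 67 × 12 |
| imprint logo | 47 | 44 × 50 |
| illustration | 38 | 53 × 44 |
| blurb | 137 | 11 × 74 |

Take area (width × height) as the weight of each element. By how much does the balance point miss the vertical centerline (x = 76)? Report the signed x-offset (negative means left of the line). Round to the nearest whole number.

≈ -27 mm

Areas → weights: title 52·14 = 728, series mark 67·12 = 804, imprint logo 44·50 = 2200, illustration 53·44 = 2332, blurb 11·74 = 814; Σw = 6878.
Σw·x = 728·27 + 804·20 + 2200·47 + 2332·38 + 814·137 = 339270, so x̄ = 339270/6878 ≈ 49.33.
Against x = 76, that's 49.33 − 76 = -26.67.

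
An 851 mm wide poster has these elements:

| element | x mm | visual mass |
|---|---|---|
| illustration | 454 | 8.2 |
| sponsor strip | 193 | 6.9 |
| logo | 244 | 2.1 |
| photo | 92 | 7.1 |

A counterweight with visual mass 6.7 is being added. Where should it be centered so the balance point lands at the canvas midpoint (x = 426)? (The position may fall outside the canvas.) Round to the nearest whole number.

x ≈ 1043

After adding the counterweight, total weight = 8.2 + 6.9 + 2.1 + 7.1 + 6.7 = 31.0.
x: target moment 31.0×426 = 13206.0; current 8.2·454 + 6.9·193 + 2.1·244 + 7.1·92 = 6220.1; the counterweight supplies 6985.9, so x = 6985.9/6.7 ≈ 1042.67.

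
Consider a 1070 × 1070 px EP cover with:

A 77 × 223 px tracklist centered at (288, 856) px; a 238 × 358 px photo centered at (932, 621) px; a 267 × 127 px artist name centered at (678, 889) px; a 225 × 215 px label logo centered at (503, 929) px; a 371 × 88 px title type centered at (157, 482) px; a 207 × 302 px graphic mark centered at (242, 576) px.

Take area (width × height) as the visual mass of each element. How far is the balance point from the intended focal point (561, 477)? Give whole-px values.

≈ 219 px

Areas → weights: tracklist 77·223 = 17171, photo 238·358 = 85204, artist name 267·127 = 33909, label logo 225·215 = 48375, title type 371·88 = 32648, graphic mark 207·302 = 62514; Σw = 279821.
x: (17171·288 + 85204·932 + 33909·678 + 48375·503 + 32648·157 + 62514·242) / 279821 = 151932427 / 279821 ≈ 542.96
y: (17171·856 + 85204·621 + 33909·889 + 48375·929 + 32648·482 + 62514·576) / 279821 = 194439936 / 279821 ≈ 694.87
Offset from (561, 477): Δx ≈ -18.04, Δy ≈ 217.87; distance = √(Δx² + Δy²) ≈ 218.62.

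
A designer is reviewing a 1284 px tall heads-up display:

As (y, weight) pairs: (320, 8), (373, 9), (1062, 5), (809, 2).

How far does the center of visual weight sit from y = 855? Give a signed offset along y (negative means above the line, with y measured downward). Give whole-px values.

Weights sum to 8 + 9 + 5 + 2 = 24.
y-moment: 8·320 + 9·373 + 5·1062 + 2·809 = 12845; centroid 12845/24 ≈ 535.21.
Offset from y = 855: 535.21 − 855 ≈ -319.79.

≈ -320 px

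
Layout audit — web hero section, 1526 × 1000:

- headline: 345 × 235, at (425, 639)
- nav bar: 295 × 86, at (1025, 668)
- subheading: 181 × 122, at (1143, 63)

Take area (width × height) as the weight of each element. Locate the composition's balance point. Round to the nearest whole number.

(667, 546)

Areas → weights: headline 345·235 = 81075, nav bar 295·86 = 25370, subheading 181·122 = 22082; Σw = 128527.
Σw·x = 81075·425 + 25370·1025 + 22082·1143 = 85700851, so x̄ = 85700851/128527 ≈ 666.79.
Σw·y = 81075·639 + 25370·668 + 22082·63 = 70145251, so ȳ = 70145251/128527 ≈ 545.76.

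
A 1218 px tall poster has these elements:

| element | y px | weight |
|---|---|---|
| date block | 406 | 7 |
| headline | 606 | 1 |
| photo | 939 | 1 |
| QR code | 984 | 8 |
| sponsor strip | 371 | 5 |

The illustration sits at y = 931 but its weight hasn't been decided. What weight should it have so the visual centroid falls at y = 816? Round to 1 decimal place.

w ≈ 33.4

Known weights sum to 7 + 1 + 1 + 8 + 5 = 22; their moment is 7·406 + 1·606 + 1·939 + 8·984 + 5·371 = 14114.
Balance at y = 816 requires (14114 + w·931) / (22 + w) = 816.
Solving: w = (816·22 − 14114) / (931 − 816) = 3838 / 115 ≈ 33.37.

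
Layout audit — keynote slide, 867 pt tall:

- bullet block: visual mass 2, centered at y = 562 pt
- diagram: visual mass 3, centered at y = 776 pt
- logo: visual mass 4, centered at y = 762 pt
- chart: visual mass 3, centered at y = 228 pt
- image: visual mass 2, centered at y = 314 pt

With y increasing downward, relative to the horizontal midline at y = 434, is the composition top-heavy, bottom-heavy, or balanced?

bottom-heavy

Total weight = 2 + 3 + 4 + 3 + 2 = 14.
y-moment: 2·562 + 3·776 + 4·762 + 3·228 + 2·314 = 7812; centroid 7812/14 ≈ 558.00.
Since 558.0 is below (larger y than) 434, the composition reads bottom-heavy.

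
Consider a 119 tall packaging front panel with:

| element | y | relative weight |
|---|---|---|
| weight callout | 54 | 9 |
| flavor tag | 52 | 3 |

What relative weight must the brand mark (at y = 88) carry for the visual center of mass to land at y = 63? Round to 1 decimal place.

w ≈ 4.6

Fixed elements: Σw = 9 + 3 = 12, Σw·y = 9·54 + 3·52 = 642.
Balance at y = 63 requires (642 + w·88) / (12 + w) = 63.
Rearranging, w·(88 − 63) = 63·12 − 642 = 114, so w ≈ 114/25 = 4.56.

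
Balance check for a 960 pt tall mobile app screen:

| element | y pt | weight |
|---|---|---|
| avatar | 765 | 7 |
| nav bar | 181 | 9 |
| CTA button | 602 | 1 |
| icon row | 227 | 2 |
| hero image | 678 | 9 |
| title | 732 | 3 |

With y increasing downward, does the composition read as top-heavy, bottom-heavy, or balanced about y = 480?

bottom-heavy

Weights sum to 7 + 9 + 1 + 2 + 9 + 3 = 31.
y: (7·765 + 9·181 + 1·602 + 2·227 + 9·678 + 3·732) / 31 = 16338 / 31 ≈ 527.03
527.0 vs midline 480 → bottom-heavy.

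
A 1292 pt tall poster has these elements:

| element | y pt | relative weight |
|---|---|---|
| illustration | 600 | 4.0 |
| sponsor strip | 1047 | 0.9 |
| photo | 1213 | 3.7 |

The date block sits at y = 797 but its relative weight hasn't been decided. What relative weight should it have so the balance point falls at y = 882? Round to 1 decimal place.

Existing Σw = 8.6 (4.0 + 0.9 + 3.7); existing moment 4.0·600 + 0.9·1047 + 3.7·1213 = 7830.4.
Balance at y = 882 requires (7830.4 + w·797) / (8.6 + w) = 882.
Rearranging, w·(797 − 882) = 882·8.6 − 7830.4 = -245.2, so w ≈ -245.2/-85 = 2.88.

w ≈ 2.9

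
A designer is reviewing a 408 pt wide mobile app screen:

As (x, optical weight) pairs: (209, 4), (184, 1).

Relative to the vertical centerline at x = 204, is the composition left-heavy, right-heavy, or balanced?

balanced

Weights sum to 4 + 1 = 5.
Σw·x = 4·209 + 1·184 = 1020, so x̄ = 1020/5 ≈ 204.00.
The centroid 204.00 matches the midline at 204, so the layout is balanced.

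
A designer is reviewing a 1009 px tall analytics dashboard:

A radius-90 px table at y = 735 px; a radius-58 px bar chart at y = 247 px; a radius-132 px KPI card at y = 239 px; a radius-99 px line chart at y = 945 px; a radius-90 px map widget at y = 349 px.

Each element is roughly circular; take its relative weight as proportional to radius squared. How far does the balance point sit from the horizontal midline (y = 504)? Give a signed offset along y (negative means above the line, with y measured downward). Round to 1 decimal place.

≈ -11.6 px

Weights ∝ r²: table 90² = 8100, bar chart 58² = 3364, KPI card 132² = 17424, line chart 99² = 9801, map widget 90² = 8100; Σw = 46789.
Σw·y = 8100·735 + 3364·247 + 17424·239 + 9801·945 + 8100·349 = 23037589, so ȳ = 23037589/46789 ≈ 492.37.
Against y = 504, that's 492.37 − 504 = -11.63.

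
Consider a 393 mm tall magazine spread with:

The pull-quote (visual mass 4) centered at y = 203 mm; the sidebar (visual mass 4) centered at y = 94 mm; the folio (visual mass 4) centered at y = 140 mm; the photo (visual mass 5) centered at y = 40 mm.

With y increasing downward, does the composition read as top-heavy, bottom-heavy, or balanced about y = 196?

top-heavy

Σw = 4 + 4 + 4 + 5 = 17.
y: (4·203 + 4·94 + 4·140 + 5·40) / 17 = 1948 / 17 ≈ 114.59
114.6 lies above (smaller y than) the midline 196, so the layout is top-heavy.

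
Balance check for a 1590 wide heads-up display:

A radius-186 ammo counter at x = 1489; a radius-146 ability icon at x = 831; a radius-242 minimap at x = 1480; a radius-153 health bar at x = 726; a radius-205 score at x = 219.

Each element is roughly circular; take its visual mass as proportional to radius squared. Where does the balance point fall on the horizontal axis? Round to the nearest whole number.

r² weights: ammo counter 186² = 34596, ability icon 146² = 21316, minimap 242² = 58564, health bar 153² = 23409, score 205² = 42025. Total = 179910.
x-moment: 34596·1489 + 21316·831 + 58564·1480 + 23409·726 + 42025·219 = 182100169; centroid 182100169/179910 ≈ 1012.17.

x ≈ 1012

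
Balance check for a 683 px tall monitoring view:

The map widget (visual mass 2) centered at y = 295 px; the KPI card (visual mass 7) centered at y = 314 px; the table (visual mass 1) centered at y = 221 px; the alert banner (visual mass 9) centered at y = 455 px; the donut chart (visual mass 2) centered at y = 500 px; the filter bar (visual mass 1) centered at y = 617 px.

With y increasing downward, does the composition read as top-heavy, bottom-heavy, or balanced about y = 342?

bottom-heavy

Σw = 2 + 7 + 1 + 9 + 2 + 1 = 22.
Σw·y = 8721; ȳ = 8721/22 ≈ 396.41.
396.4 lies below (larger y than) the midline 342, so the layout is bottom-heavy.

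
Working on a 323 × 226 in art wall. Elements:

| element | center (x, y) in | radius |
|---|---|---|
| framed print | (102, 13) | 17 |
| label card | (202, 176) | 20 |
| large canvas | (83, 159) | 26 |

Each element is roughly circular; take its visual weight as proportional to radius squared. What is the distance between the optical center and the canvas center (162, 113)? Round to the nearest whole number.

Weights ∝ r²: framed print 17² = 289, label card 20² = 400, large canvas 26² = 676; Σw = 1365.
x-moment: 289·102 + 400·202 + 676·83 = 166386; centroid 166386/1365 ≈ 121.89.
y-moment: 289·13 + 400·176 + 676·159 = 181641; centroid 181641/1365 ≈ 133.07.
From (162, 113): dx = -40.11, dy = 20.07, so the distance is √(dx²+dy²) ≈ 44.85.

≈ 45 in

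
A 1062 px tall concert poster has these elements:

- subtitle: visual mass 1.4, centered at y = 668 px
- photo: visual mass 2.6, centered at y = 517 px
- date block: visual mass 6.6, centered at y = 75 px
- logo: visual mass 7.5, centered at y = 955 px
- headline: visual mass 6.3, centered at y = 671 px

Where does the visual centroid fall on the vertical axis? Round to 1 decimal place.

y ≈ 580.5

Total weight = 1.4 + 2.6 + 6.6 + 7.5 + 6.3 = 24.4.
y-moment: 1.4·668 + 2.6·517 + 6.6·75 + 7.5·955 + 6.3·671 = 14164.2; centroid 14164.2/24.4 ≈ 580.50.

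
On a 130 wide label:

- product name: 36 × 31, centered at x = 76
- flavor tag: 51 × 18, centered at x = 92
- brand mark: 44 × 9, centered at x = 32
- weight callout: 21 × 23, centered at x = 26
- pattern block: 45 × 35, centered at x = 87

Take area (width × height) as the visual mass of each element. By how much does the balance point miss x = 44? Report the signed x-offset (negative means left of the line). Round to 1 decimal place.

Taking area as weight: product name 36·31 = 1116, flavor tag 51·18 = 918, brand mark 44·9 = 396, weight callout 21·23 = 483, pattern block 45·35 = 1575. Sum 4488.
x: (1116·76 + 918·92 + 396·32 + 483·26 + 1575·87) / 4488 = 331527 / 4488 ≈ 73.87
Offset from x = 44: 73.87 − 44 ≈ 29.87.

≈ 29.9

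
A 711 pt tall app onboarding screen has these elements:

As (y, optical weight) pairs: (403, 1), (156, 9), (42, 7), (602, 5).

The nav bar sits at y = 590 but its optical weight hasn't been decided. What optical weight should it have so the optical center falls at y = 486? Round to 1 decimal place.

w ≈ 53.7

Known weights sum to 1 + 9 + 7 + 5 = 22; their moment is 1·403 + 9·156 + 7·42 + 5·602 = 5111.
For the centroid to hit 486: (5111 + w·590) / (22 + w) = 486.
Solving: w = (486·22 − 5111) / (590 − 486) = 5581 / 104 ≈ 53.66.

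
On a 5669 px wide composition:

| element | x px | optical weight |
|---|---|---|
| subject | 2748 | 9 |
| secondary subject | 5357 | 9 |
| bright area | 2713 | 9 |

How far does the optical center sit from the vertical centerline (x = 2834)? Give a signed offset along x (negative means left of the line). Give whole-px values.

≈ 772 px

Σw = 9 + 9 + 9 = 27.
x-moment: 9·2748 + 9·5357 + 9·2713 = 97362; centroid 97362/27 ≈ 3606.00.
Offset from x = 2834: 3606.00 − 2834 ≈ 772.00.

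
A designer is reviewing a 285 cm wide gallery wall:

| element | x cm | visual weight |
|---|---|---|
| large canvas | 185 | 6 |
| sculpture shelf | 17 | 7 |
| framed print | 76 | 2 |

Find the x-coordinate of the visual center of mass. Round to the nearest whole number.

Total weight = 6 + 7 + 2 = 15.
x: (6·185 + 7·17 + 2·76) / 15 = 1381 / 15 ≈ 92.07

x ≈ 92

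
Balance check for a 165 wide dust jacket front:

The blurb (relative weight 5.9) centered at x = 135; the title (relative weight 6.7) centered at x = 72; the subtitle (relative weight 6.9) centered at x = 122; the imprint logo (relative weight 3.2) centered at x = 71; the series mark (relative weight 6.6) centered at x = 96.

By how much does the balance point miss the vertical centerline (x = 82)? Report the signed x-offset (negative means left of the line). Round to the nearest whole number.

Weights sum to 5.9 + 6.7 + 6.9 + 3.2 + 6.6 = 29.3.
x-moment: 5.9·135 + 6.7·72 + 6.9·122 + 3.2·71 + 6.6·96 = 2981.5; centroid 2981.5/29.3 ≈ 101.76.
Offset from x = 82: 101.76 − 82 ≈ 19.76.

≈ 20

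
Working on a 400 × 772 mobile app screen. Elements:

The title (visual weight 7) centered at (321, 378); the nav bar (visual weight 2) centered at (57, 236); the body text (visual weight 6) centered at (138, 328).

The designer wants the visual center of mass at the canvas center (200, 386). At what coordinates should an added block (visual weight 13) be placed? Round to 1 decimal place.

(185.5, 440.2)

New total weight: (7 + 2 + 6) + 13 = 28.
Along x: (3189 + 13·x) / 28 = 200 (existing moment 7·321 + 2·57 + 6·138 = 3189) ⇒ x = (5600 − 3189) / 13 ≈ 185.46.
Along y: (5086 + 13·y) / 28 = 386 (existing moment 7·378 + 2·236 + 6·328 = 5086) ⇒ y = (10808 − 5086) / 13 ≈ 440.15.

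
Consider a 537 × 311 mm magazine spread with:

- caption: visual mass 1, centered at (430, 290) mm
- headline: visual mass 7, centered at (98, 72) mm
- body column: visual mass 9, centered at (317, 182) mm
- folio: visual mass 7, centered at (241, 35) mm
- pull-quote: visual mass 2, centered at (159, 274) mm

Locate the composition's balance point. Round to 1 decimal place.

Σw = 1 + 7 + 9 + 7 + 2 = 26.
Σw·x = 1·430 + 7·98 + 9·317 + 7·241 + 2·159 = 5974, so x̄ = 5974/26 ≈ 229.77.
Σw·y = 1·290 + 7·72 + 9·182 + 7·35 + 2·274 = 3225, so ȳ = 3225/26 ≈ 124.04.

(229.8, 124.0)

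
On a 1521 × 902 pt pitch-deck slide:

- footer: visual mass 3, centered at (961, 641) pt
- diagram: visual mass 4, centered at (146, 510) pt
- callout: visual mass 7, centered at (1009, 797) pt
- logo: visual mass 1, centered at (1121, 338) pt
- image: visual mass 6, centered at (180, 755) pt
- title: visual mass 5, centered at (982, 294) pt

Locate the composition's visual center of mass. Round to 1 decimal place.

(678.5, 610.8)

Σw = 3 + 4 + 7 + 1 + 6 + 5 = 26.
Σw·x = 17641; x̄ = 17641/26 ≈ 678.50.
y: moment 15880 / weight 26 ≈ 610.77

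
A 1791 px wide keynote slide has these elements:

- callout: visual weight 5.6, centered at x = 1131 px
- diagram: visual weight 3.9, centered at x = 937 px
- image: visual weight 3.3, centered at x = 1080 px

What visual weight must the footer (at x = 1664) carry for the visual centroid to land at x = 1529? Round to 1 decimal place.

w ≈ 44.6

Existing Σw = 12.8 (5.6 + 3.9 + 3.3); existing moment 5.6·1131 + 3.9·937 + 3.3·1080 = 13551.9.
For the centroid to hit 1529: (13551.9 + w·1664) / (12.8 + w) = 1529.
Rearranging, w·(1664 − 1529) = 1529·12.8 − 13551.9 = 6019.3, so w ≈ 6019.3/135 = 44.59.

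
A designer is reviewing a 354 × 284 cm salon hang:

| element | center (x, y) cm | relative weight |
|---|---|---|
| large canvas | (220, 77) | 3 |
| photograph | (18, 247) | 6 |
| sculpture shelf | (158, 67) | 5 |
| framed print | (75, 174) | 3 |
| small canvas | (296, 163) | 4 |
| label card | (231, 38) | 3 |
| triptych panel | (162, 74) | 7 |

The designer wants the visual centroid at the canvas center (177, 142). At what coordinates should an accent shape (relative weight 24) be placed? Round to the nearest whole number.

(206, 165)

After adding the accent shape, total weight = 3 + 6 + 5 + 3 + 4 + 3 + 7 + 24 = 55.
x: need Σw·x = 55·177 = 9735. Existing = 3·220 + 6·18 + 5·158 + 3·75 + 4·296 + 3·231 + 7·162 = 4794. Remainder 4941 / 24 ≈ 205.88.
y: need Σw·y = 55·142 = 7810. Existing = 3·77 + 6·247 + 5·67 + 3·174 + 4·163 + 3·38 + 7·74 = 3854. Remainder 3956 / 24 ≈ 164.83.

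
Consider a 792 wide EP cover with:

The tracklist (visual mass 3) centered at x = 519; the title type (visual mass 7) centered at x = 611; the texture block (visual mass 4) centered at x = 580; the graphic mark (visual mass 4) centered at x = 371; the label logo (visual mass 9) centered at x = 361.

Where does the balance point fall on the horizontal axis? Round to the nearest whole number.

Weights sum to 3 + 7 + 4 + 4 + 9 = 27.
Σw·x = 3·519 + 7·611 + 4·580 + 4·371 + 9·361 = 12887, so x̄ = 12887/27 ≈ 477.30.

x ≈ 477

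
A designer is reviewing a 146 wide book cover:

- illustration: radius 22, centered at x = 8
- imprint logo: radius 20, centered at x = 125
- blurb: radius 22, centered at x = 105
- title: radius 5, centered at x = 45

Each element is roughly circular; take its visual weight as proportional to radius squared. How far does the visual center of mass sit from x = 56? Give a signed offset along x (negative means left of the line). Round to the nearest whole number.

≈ 20

Weights ∝ r²: illustration 22² = 484, imprint logo 20² = 400, blurb 22² = 484, title 5² = 25; Σw = 1393.
x-moment: 484·8 + 400·125 + 484·105 + 25·45 = 105817; centroid 105817/1393 ≈ 75.96.
Offset from x = 56: 75.96 − 56 ≈ 19.96.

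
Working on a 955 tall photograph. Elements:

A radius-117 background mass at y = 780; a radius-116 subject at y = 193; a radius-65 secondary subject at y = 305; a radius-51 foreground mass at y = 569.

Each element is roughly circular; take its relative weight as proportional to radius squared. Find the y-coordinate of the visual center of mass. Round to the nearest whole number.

y ≈ 472

r² weights: background mass 117² = 13689, subject 116² = 13456, secondary subject 65² = 4225, foreground mass 51² = 2601. Total = 33971.
Σw·y = 13689·780 + 13456·193 + 4225·305 + 2601·569 = 16043022, so ȳ = 16043022/33971 ≈ 472.26.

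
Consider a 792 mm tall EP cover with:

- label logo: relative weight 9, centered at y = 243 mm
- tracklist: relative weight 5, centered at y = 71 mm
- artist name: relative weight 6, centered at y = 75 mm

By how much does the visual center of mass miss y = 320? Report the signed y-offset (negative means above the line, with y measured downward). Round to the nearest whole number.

Total weight = 9 + 5 + 6 = 20.
y-moment: 9·243 + 5·71 + 6·75 = 2992; centroid 2992/20 ≈ 149.60.
Offset from y = 320: 149.60 − 320 ≈ -170.40.

≈ -170 mm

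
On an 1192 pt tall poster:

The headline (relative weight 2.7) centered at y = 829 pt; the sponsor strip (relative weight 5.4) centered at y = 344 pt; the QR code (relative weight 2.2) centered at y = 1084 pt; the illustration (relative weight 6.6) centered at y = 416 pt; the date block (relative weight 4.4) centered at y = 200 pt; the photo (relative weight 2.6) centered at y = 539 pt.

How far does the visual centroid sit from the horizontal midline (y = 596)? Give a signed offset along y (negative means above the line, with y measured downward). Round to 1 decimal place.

Weights sum to 2.7 + 5.4 + 2.2 + 6.6 + 4.4 + 2.6 = 23.9.
y-moment: 2.7·829 + 5.4·344 + 2.2·1084 + 6.6·416 + 4.4·200 + 2.6·539 = 11507.7; centroid 11507.7/23.9 ≈ 481.49.
Offset from y = 596: 481.49 − 596 ≈ -114.51.

≈ -114.5 pt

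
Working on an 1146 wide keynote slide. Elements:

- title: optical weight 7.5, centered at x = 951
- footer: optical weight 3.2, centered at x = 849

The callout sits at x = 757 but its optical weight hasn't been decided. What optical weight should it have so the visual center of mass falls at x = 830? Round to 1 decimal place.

w ≈ 13.3

Existing Σw = 10.7 (7.5 + 3.2); existing moment 7.5·951 + 3.2·849 = 9849.3.
Balance at x = 830 requires (9849.3 + w·757) / (10.7 + w) = 830.
Rearranging, w·(757 − 830) = 830·10.7 − 9849.3 = -968.3, so w ≈ -968.3/-73 = 13.26.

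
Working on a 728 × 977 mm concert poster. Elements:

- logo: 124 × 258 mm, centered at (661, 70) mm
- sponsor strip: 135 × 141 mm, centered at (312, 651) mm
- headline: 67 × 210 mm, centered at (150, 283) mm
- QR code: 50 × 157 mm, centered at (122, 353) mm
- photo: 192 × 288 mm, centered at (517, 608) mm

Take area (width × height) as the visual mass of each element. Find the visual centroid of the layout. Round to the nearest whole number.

(458, 429)

Taking area as weight: logo 124·258 = 31992, sponsor strip 135·141 = 19035, headline 67·210 = 14070, QR code 50·157 = 7850, photo 192·288 = 55296. Sum 128243.
x-moment: 31992·661 + 19035·312 + 14070·150 + 7850·122 + 55296·517 = 58741864; centroid 58741864/128243 ≈ 458.05.
y-moment: 31992·70 + 19035·651 + 14070·283 + 7850·353 + 55296·608 = 55004053; centroid 55004053/128243 ≈ 428.90.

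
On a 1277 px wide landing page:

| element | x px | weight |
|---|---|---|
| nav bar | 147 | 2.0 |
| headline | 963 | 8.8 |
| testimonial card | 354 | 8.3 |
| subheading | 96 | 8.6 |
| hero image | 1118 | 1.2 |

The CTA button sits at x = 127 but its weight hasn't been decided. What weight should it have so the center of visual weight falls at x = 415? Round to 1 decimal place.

w ≈ 6.5

Existing Σw = 28.9 (2.0 + 8.8 + 8.3 + 8.6 + 1.2); existing moment 2.0·147 + 8.8·963 + 8.3·354 + 8.6·96 + 1.2·1118 = 13873.8.
Set Σw·x/Σw = 415: (13873.8 + 127w) = 415·(28.9 + w).
So w = (415·28.9 − 13873.8)/(127 − 415) = -1880.3/-288 ≈ 6.53.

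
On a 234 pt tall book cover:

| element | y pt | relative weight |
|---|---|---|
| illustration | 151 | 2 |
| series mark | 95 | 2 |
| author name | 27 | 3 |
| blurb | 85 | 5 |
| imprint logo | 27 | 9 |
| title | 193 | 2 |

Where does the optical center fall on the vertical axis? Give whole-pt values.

Weights sum to 2 + 2 + 3 + 5 + 9 + 2 = 23.
y-moment: 2·151 + 2·95 + 3·27 + 5·85 + 9·27 + 2·193 = 1627; centroid 1627/23 ≈ 70.74.

y ≈ 71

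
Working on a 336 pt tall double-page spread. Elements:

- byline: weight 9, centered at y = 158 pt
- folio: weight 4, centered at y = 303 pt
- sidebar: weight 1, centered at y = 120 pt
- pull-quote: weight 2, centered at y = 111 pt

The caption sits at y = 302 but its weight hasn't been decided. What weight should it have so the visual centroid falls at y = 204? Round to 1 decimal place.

Fixed elements: Σw = 9 + 4 + 1 + 2 = 16, Σw·y = 9·158 + 4·303 + 1·120 + 2·111 = 2976.
Balance at y = 204 requires (2976 + w·302) / (16 + w) = 204.
Rearranging, w·(302 − 204) = 204·16 − 2976 = 288, so w ≈ 288/98 = 2.94.

w ≈ 2.9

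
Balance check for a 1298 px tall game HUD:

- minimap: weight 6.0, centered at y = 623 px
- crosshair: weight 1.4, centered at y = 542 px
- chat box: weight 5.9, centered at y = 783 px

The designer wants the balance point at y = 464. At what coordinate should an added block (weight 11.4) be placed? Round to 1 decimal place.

y ≈ 205.6

New total weight: (6.0 + 1.4 + 5.9) + 11.4 = 24.7.
y: target moment 24.7×464 = 11460.8; current 6.0·623 + 1.4·542 + 5.9·783 = 9116.5; the added block supplies 2344.3, so y = 2344.3/11.4 ≈ 205.64.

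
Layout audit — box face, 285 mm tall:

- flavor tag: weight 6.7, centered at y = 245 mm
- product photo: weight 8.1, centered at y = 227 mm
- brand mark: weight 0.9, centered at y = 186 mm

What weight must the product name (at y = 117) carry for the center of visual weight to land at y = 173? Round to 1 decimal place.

w ≈ 16.6

Fixed elements: Σw = 6.7 + 8.1 + 0.9 = 15.7, Σw·y = 6.7·245 + 8.1·227 + 0.9·186 = 3647.6.
For the centroid to hit 173: (3647.6 + w·117) / (15.7 + w) = 173.
So w = (173·15.7 − 3647.6)/(117 − 173) = -931.5/-56 ≈ 16.63.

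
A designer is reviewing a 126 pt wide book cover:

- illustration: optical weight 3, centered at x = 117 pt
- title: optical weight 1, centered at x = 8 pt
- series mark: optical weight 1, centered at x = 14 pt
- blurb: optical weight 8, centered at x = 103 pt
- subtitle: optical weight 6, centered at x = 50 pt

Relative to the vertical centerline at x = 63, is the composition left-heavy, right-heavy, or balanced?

right-heavy

Weights sum to 3 + 1 + 1 + 8 + 6 = 19.
x-moment: 3·117 + 1·8 + 1·14 + 8·103 + 6·50 = 1497; centroid 1497/19 ≈ 78.79.
78.8 lies right of the midline 63, so the layout is right-heavy.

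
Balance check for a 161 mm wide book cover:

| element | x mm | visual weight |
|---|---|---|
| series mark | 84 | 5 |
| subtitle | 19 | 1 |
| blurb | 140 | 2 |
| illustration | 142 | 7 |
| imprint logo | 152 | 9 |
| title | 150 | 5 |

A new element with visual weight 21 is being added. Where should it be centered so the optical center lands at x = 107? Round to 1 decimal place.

x ≈ 72.3

With the new element, Σw becomes 5 + 1 + 2 + 7 + 9 + 5 + 21 = 50.
Along x: (3831 + 21·x) / 50 = 107 (existing moment 5·84 + 1·19 + 2·140 + 7·142 + 9·152 + 5·150 = 3831) ⇒ x = (5350 − 3831) / 21 ≈ 72.33.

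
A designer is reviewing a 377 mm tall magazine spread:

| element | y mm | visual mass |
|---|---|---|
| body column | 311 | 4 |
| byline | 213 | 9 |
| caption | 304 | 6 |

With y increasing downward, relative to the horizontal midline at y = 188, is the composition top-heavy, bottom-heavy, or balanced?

bottom-heavy

Total weight = 4 + 9 + 6 = 19.
Σw·y = 4·311 + 9·213 + 6·304 = 4985, so ȳ = 4985/19 ≈ 262.37.
Since 262.4 is below (larger y than) 188, the composition reads bottom-heavy.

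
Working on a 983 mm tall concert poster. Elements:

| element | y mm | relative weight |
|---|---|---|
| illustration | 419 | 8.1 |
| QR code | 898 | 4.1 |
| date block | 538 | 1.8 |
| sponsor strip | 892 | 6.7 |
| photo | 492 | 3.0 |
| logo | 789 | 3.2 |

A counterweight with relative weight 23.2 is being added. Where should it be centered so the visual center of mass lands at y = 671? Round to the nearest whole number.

With the counterweight, Σw becomes 8.1 + 4.1 + 1.8 + 6.7 + 3.0 + 3.2 + 23.2 = 50.1.
Along y: (18021.3 + 23.2·y) / 50.1 = 671 (existing moment 8.1·419 + 4.1·898 + 1.8·538 + 6.7·892 + 3.0·492 + 3.2·789 = 18021.3) ⇒ y = (33617.1 − 18021.3) / 23.2 ≈ 672.23.

y ≈ 672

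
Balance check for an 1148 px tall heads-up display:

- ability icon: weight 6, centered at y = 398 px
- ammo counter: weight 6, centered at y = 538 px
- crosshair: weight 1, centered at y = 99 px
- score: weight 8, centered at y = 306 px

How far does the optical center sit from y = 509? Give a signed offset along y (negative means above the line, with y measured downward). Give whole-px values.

Σw = 6 + 6 + 1 + 8 = 21.
y: (6·398 + 6·538 + 1·99 + 8·306) / 21 = 8163 / 21 ≈ 388.71
Against y = 509, that's 388.71 − 509 = -120.29.

≈ -120 px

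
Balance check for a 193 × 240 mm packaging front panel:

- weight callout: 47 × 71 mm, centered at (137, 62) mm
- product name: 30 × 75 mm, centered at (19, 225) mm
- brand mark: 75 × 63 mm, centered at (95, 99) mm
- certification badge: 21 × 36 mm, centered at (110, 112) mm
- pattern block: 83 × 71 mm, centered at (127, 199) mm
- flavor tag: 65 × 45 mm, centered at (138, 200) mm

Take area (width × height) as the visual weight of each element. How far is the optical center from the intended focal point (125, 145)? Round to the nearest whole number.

≈ 17 mm

Areas → weights: weight callout 47·71 = 3337, product name 30·75 = 2250, brand mark 75·63 = 4725, certification badge 21·36 = 756, pattern block 83·71 = 5893, flavor tag 65·45 = 2925; Σw = 19886.
x: moment 2184015 / weight 19886 ≈ 109.83
y: moment 3023298 / weight 19886 ≈ 152.03
Offset from (125, 145): Δx ≈ -15.17, Δy ≈ 7.03; distance = √(Δx² + Δy²) ≈ 16.72.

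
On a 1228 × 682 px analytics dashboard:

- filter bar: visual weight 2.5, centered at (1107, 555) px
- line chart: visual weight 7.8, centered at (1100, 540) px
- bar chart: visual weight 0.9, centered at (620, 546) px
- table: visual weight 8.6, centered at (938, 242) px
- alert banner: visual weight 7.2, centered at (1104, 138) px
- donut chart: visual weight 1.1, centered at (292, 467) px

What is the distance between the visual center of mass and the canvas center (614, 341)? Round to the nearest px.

Σw = 2.5 + 7.8 + 0.9 + 8.6 + 7.2 + 1.1 = 28.1.
Σw·x = 28242.3; x̄ = 28242.3/28.1 ≈ 1005.06.
y: moment 9679.4 / weight 28.1 ≈ 344.46
Offset from (614, 341): Δx ≈ 391.06, Δy ≈ 3.46; distance = √(Δx² + Δy²) ≈ 391.08.

≈ 391 px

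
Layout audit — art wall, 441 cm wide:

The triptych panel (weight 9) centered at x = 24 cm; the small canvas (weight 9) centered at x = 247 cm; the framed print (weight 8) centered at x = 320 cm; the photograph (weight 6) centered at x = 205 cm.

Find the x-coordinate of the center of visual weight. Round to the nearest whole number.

x ≈ 195

Σw = 9 + 9 + 8 + 6 = 32.
Σw·x = 9·24 + 9·247 + 8·320 + 6·205 = 6229, so x̄ = 6229/32 ≈ 194.66.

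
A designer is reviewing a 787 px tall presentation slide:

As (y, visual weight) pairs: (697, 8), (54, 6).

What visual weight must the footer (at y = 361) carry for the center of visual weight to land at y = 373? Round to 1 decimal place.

Existing Σw = 14 (8 + 6); existing moment 8·697 + 6·54 = 5900.
For the centroid to hit 373: (5900 + w·361) / (14 + w) = 373.
Rearranging, w·(361 − 373) = 373·14 − 5900 = -678, so w ≈ -678/-12 = 56.50.

w ≈ 56.5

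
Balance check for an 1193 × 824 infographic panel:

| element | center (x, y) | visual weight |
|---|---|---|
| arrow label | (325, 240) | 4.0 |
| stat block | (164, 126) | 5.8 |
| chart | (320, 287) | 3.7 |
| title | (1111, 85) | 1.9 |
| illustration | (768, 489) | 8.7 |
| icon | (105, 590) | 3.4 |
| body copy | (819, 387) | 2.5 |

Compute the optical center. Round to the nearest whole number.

Total weight = 4.0 + 5.8 + 3.7 + 1.9 + 8.7 + 3.4 + 2.5 = 30.0.
x: (4.0·325 + 5.8·164 + 3.7·320 + 1.9·1111 + 8.7·768 + 3.4·105 + 2.5·819) / 30.0 = 14632.2 / 30.0 ≈ 487.74
y: (4.0·240 + 5.8·126 + 3.7·287 + 1.9·85 + 8.7·489 + 3.4·590 + 2.5·387) / 30.0 = 10142.0 / 30.0 ≈ 338.07

(488, 338)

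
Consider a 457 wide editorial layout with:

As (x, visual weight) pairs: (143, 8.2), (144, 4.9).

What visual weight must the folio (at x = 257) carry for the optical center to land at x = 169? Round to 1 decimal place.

w ≈ 3.8

Known weights sum to 8.2 + 4.9 = 13.1; their moment is 8.2·143 + 4.9·144 = 1878.2.
For the centroid to hit 169: (1878.2 + w·257) / (13.1 + w) = 169.
So w = (169·13.1 − 1878.2)/(257 − 169) = 335.7/88 ≈ 3.81.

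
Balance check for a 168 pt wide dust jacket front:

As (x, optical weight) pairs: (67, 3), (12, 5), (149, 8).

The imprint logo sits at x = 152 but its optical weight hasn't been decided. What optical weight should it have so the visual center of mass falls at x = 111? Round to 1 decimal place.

Fixed elements: Σw = 3 + 5 + 8 = 16, Σw·x = 3·67 + 5·12 + 8·149 = 1453.
Balance at x = 111 requires (1453 + w·152) / (16 + w) = 111.
Rearranging, w·(152 − 111) = 111·16 − 1453 = 323, so w ≈ 323/41 = 7.88.

w ≈ 7.9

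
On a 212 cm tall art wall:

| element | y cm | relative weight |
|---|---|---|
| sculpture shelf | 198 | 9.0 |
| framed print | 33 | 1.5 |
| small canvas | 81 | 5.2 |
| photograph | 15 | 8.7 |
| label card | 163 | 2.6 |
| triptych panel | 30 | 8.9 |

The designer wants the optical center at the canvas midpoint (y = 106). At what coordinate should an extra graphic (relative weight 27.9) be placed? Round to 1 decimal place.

With the extra graphic, Σw becomes 9.0 + 1.5 + 5.2 + 8.7 + 2.6 + 8.9 + 27.9 = 63.8.
y: need Σw·y = 63.8·106 = 6762.8. Existing = 9.0·198 + 1.5·33 + 5.2·81 + 8.7·15 + 2.6·163 + 8.9·30 = 3074.0. Remainder 3688.8 / 27.9 ≈ 132.22.

y ≈ 132.2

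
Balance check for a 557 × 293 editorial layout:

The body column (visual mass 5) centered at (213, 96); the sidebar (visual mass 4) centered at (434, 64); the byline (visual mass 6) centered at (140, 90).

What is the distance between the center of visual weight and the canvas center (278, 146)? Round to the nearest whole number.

Weights sum to 5 + 4 + 6 = 15.
x-moment: 5·213 + 4·434 + 6·140 = 3641; centroid 3641/15 ≈ 242.73.
y-moment: 5·96 + 4·64 + 6·90 = 1276; centroid 1276/15 ≈ 85.07.
Offset from (278, 146): Δx ≈ -35.27, Δy ≈ -60.93; distance = √(Δx² + Δy²) ≈ 70.40.

≈ 70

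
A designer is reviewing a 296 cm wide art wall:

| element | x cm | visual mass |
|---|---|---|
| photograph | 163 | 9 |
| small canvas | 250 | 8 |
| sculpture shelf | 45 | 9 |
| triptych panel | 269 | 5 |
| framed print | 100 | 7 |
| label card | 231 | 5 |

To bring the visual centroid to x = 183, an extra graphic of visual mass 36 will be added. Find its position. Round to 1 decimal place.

New total weight: (9 + 8 + 9 + 5 + 7 + 5) + 36 = 79.
x: target moment 79×183 = 14457; current 9·163 + 8·250 + 9·45 + 5·269 + 7·100 + 5·231 = 7072; the extra graphic supplies 7385, so x = 7385/36 ≈ 205.14.

x ≈ 205.1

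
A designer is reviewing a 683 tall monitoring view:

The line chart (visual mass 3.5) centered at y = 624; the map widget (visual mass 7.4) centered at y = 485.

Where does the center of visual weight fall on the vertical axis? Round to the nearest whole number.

Σw = 3.5 + 7.4 = 10.9.
y: (3.5·624 + 7.4·485) / 10.9 = 5773.0 / 10.9 ≈ 529.63

y ≈ 530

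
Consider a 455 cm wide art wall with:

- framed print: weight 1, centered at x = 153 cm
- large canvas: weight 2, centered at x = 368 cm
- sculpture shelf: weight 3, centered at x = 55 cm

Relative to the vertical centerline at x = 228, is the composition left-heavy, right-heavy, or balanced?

Total weight = 1 + 2 + 3 = 6.
x-moment: 1·153 + 2·368 + 3·55 = 1054; centroid 1054/6 ≈ 175.67.
175.7 lies left of the midline 228, so the layout is left-heavy.

left-heavy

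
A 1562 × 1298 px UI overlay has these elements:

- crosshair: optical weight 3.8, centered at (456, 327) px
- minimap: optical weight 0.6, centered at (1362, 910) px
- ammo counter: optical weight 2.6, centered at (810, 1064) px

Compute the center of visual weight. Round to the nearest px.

(665, 651)

Σw = 3.8 + 0.6 + 2.6 = 7.0.
x: (3.8·456 + 0.6·1362 + 2.6·810) / 7.0 = 4656.0 / 7.0 ≈ 665.14
y: (3.8·327 + 0.6·910 + 2.6·1064) / 7.0 = 4555.0 / 7.0 ≈ 650.71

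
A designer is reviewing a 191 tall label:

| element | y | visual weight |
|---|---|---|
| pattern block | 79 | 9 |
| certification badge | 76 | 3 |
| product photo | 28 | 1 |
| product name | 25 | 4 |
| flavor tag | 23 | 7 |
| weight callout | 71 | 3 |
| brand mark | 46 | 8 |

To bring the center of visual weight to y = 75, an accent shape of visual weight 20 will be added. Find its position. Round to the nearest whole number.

y ≈ 116

With the accent shape, Σw becomes 9 + 3 + 1 + 4 + 7 + 3 + 8 + 20 = 55.
Along y: (1809 + 20·y) / 55 = 75 (existing moment 9·79 + 3·76 + 1·28 + 4·25 + 7·23 + 3·71 + 8·46 = 1809) ⇒ y = (4125 − 1809) / 20 ≈ 115.80.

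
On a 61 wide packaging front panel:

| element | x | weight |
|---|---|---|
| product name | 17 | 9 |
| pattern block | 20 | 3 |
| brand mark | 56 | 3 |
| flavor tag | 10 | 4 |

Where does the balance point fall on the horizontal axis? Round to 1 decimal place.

Σw = 9 + 3 + 3 + 4 = 19.
x-moment: 9·17 + 3·20 + 3·56 + 4·10 = 421; centroid 421/19 ≈ 22.16.

x ≈ 22.2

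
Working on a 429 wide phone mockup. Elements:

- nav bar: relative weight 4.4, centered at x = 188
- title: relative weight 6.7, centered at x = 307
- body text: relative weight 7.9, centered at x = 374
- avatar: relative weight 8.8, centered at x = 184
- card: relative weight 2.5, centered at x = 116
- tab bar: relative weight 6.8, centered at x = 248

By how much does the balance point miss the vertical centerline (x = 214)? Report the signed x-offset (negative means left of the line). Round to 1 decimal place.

Σw = 4.4 + 6.7 + 7.9 + 8.8 + 2.5 + 6.8 = 37.1.
x: moment 9434.3 / weight 37.1 ≈ 254.29
Offset from x = 214: 254.29 − 214 ≈ 40.29.

≈ 40.3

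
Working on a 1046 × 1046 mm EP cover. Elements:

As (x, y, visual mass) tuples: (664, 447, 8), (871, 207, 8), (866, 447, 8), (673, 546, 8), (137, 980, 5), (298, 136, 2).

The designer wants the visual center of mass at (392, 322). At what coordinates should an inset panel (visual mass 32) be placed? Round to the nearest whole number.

(61, 141)

After adding the inset panel, total weight = 8 + 8 + 8 + 8 + 5 + 2 + 32 = 71.
Along x: (25873 + 32·x) / 71 = 392 (existing moment 8·664 + 8·871 + 8·866 + 8·673 + 5·137 + 2·298 = 25873) ⇒ x = (27832 − 25873) / 32 ≈ 61.22.
Along y: (18348 + 32·y) / 71 = 322 (existing moment 8·447 + 8·207 + 8·447 + 8·546 + 5·980 + 2·136 = 18348) ⇒ y = (22862 − 18348) / 32 ≈ 141.06.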